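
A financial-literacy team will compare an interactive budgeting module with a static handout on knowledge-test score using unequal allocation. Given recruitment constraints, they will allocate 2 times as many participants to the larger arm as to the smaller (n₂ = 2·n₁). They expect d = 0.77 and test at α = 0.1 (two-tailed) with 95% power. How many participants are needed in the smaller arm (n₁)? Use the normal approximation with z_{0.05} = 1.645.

With allocation ratio k = n₂/n₁ = 2, Var(x̄₁−x̄₂) = σ²(1/n₁ + 1/(k·n₁)) = σ²·(k+1)/(k·n₁).
So n₁ = (1 + 1/k)·((z_{α/2} + z_β)/d)² = 1.500 × (3.290/0.77)².
n₁ = 1.500 × 18.26 = 27.4.
Round up: n₁ = 28, giving n₂ = 2 × 28 = 56.

n₁ = 28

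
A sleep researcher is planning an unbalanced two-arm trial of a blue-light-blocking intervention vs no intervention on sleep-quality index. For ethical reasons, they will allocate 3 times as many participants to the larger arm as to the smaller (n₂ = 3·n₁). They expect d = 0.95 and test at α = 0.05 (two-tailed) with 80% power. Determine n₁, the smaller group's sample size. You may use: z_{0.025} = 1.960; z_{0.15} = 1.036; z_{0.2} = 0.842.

With allocation ratio k = n₂/n₁ = 3, Var(x̄₁−x̄₂) = σ²(1/n₁ + 1/(k·n₁)) = σ²·(k+1)/(k·n₁).
So n₁ = (1 + 1/k)·((z_{α/2} + z_β)/d)² = 1.333 × (2.802/0.95)².
n₁ = 1.333 × 8.70 = 11.6.
Round up: n₁ = 12, giving n₂ = 3 × 12 = 36.

n₁ = 12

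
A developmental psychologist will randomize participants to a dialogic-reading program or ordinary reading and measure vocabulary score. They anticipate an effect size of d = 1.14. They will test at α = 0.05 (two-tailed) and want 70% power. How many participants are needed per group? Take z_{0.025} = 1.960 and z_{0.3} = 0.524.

For two independent groups with equal n: n = 2·((z_{α/2} + z_β) / d)².
z_{α/2} + z_β = 1.960 + 0.524 = 2.484.
n = 2 × (2.484 / 1.14)² = 2 × 2.179² = 2 × 4.75 = 9.5.
Round up to the next whole participant.

n = 10 per group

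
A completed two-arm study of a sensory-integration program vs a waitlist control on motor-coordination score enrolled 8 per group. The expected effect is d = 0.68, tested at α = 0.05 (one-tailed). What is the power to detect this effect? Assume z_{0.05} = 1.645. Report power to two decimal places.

power ≈ 0.39

For two equal groups, power = Φ(d·√(n/2) − z_{α}).
d·√(n/2) = 0.68 × √(8/2) = 0.68 × 2.000 = 1.360.
z_β = 1.360 − 1.645 = -0.285.
Power = Φ(-0.285) = 0.388.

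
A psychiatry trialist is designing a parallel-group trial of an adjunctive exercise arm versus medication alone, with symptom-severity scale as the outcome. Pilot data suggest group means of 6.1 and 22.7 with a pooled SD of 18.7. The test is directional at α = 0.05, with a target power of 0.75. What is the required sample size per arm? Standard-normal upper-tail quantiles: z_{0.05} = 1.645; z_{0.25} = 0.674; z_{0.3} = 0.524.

Cohen's d = |M₁ − M₂| / SD_pooled = |6.1 − 22.7| / 18.7 = 16.6 / 18.7 = 0.888.
For two independent groups with equal n: n = 2·((z_{α} + z_β) / d)².
z_{α} + z_β = 1.645 + 0.674 = 2.319.
n = 2 × (2.319 / 0.888)² = 2 × 2.611² = 2 × 6.82 = 13.6.
Round up to the next whole participant.

n = 14 per group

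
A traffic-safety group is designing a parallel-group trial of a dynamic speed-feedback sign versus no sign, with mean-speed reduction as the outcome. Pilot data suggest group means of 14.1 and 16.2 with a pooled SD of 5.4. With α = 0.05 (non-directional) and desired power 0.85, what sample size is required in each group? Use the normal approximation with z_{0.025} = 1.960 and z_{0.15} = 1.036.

Cohen's d = |M₁ − M₂| / SD_pooled = |14.1 − 16.2| / 5.4 = 2.1 / 5.4 = 0.389.
For two independent groups with equal n: n = 2·((z_{α/2} + z_β) / d)².
z_{α/2} + z_β = 1.960 + 1.036 = 2.996.
n = 2 × (2.996 / 0.389)² = 2 × 7.702² = 2 × 59.32 = 118.6.
Round up to the next whole participant.

n = 119 per group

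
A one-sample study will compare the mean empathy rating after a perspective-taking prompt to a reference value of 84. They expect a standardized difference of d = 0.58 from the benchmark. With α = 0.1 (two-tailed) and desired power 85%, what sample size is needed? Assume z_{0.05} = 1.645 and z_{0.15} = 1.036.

For a one-sample test: n = ((z_{α/2} + z_β) / d)².
z_{α/2} + z_β = 1.645 + 1.036 = 2.681.
n = (2.681 / 0.58)² = 4.622² = 21.37.
Round up.

n = 22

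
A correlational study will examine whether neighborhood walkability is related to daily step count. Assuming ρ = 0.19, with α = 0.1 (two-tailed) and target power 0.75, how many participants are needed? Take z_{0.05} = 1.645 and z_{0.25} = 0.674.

n = 149

Fisher's z: C = ½·ln((1+r)/(1−r)) = ½·ln(1.4691) = 0.1923.
n = ((z_{α/2} + z_β)/C)² + 3.
(1.645 + 0.674) / 0.1923 = 2.319 / 0.1923 = 12.059.
n = 12.059² + 3 = 145.43 + 3 = 148.4.
Round up.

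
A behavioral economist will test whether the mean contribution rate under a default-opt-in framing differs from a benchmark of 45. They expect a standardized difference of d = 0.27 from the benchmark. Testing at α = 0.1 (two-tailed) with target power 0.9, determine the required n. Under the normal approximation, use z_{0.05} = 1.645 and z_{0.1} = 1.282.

For a one-sample test: n = ((z_{α/2} + z_β) / d)².
z_{α/2} + z_β = 1.645 + 1.282 = 2.927.
n = (2.927 / 0.27)² = 10.841² = 117.52.
Round up.

n = 118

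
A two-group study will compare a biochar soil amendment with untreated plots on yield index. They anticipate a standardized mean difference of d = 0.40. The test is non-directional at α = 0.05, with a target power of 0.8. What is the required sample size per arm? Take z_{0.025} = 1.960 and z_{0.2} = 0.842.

n = 99 per group

For two independent groups with equal n: n = 2·((z_{α/2} + z_β) / d)².
z_{α/2} + z_β = 1.960 + 0.842 = 2.802.
n = 2 × (2.802 / 0.40)² = 2 × 7.005² = 2 × 49.07 = 98.1.
Round up to the next whole participant.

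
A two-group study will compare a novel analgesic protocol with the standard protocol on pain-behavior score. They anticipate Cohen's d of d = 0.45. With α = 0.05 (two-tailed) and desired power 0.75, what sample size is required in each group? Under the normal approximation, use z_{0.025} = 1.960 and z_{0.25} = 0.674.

For two independent groups with equal n: n = 2·((z_{α/2} + z_β) / d)².
z_{α/2} + z_β = 1.960 + 0.674 = 2.634.
n = 2 × (2.634 / 0.45)² = 2 × 5.853² = 2 × 34.26 = 68.5.
Round up to the next whole participant.

n = 69 per group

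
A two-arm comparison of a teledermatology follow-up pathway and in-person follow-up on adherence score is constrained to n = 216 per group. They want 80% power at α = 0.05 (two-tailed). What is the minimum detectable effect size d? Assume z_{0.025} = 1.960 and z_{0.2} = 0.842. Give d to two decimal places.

d_min ≈ 0.27

For two independent groups of n = 216 each: d_min = (z_{α/2} + z_β)·√(2/n).
z-sum = 1.960 + 0.842 = 2.802.
d_min = 2.802 × √(2/216) = 2.802 × 0.0962 = 0.270.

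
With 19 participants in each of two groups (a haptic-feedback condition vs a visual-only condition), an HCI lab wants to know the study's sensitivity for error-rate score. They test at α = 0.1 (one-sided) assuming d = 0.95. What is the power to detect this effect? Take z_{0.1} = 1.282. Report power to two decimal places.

For two equal groups, power = Φ(d·√(n/2) − z_{α}).
d·√(n/2) = 0.95 × √(19/2) = 0.95 × 3.082 = 2.928.
z_β = 2.928 − 1.282 = 1.646.
Power = Φ(1.646) = 0.950.

power ≈ 0.95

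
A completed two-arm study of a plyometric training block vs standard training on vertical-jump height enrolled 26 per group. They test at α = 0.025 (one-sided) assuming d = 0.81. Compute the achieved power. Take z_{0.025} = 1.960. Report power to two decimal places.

For two equal groups, power = Φ(d·√(n/2) − z_{α}).
d·√(n/2) = 0.81 × √(26/2) = 0.81 × 3.606 = 2.920.
z_β = 2.920 − 1.960 = 0.960.
Power = Φ(0.960) = 0.832.

power ≈ 0.83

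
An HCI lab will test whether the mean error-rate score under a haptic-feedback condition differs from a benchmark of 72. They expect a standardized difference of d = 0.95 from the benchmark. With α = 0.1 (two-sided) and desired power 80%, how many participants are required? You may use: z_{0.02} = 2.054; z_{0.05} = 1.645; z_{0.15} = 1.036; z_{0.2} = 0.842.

n = 7

For a one-sample test: n = ((z_{α/2} + z_β) / d)².
z_{α/2} + z_β = 1.645 + 0.842 = 2.487.
n = (2.487 / 0.95)² = 2.618² = 6.85.
Round up.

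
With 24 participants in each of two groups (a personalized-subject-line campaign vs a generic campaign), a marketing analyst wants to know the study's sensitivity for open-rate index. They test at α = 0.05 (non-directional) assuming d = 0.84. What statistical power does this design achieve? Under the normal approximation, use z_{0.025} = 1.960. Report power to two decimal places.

For two equal groups, power = Φ(d·√(n/2) − z_{α/2}).
d·√(n/2) = 0.84 × √(24/2) = 0.84 × 3.464 = 2.910.
z_β = 2.910 − 1.960 = 0.950.
Power = Φ(0.950) = 0.829.

power ≈ 0.83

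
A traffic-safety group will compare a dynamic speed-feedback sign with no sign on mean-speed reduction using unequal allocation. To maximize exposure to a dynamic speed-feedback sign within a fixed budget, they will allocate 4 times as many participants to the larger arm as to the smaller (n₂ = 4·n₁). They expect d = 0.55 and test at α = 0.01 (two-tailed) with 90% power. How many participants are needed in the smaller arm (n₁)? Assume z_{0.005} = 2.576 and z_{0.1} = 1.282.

With allocation ratio k = n₂/n₁ = 4, Var(x̄₁−x̄₂) = σ²(1/n₁ + 1/(k·n₁)) = σ²·(k+1)/(k·n₁).
So n₁ = (1 + 1/k)·((z_{α/2} + z_β)/d)² = 1.250 × (3.858/0.55)².
n₁ = 1.250 × 49.20 = 61.5.
Round up: n₁ = 62, giving n₂ = 4 × 62 = 248.

n₁ = 62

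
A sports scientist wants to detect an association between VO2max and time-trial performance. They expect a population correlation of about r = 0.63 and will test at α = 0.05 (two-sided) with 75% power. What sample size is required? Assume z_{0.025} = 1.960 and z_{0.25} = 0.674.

Fisher's z: C = ½·ln((1+r)/(1−r)) = ½·ln(4.4054) = 0.7414.
n = ((z_{α/2} + z_β)/C)² + 3.
(1.960 + 0.674) / 0.7414 = 2.634 / 0.7414 = 3.553.
n = 3.553² + 3 = 12.62 + 3 = 15.6.
Round up.

n = 16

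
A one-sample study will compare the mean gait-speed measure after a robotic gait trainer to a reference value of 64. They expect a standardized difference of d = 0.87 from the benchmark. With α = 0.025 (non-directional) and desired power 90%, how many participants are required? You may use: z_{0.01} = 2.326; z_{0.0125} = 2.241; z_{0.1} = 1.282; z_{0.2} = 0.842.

For a one-sample test: n = ((z_{α/2} + z_β) / d)².
z_{α/2} + z_β = 2.241 + 1.282 = 3.523.
n = (3.523 / 0.87)² = 4.049² = 16.40.
Round up.

n = 17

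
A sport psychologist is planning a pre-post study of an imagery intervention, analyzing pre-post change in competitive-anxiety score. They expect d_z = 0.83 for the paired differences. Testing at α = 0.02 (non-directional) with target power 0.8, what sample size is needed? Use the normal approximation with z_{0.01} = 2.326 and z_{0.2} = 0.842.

n = 15 pairs

For a paired (one-sample on differences) test: n = ((z_{α/2} + z_β) / d)².
z_{α/2} + z_β = 2.326 + 0.842 = 3.168.
n = (3.168 / 0.83)² = 3.817² = 14.57.
Round up.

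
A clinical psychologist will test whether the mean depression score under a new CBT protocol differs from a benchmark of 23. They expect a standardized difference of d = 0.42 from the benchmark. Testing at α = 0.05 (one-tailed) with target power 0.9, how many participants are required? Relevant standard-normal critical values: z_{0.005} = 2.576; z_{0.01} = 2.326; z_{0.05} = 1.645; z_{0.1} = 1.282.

For a one-sample test: n = ((z_{α} + z_β) / d)².
z_{α} + z_β = 1.645 + 1.282 = 2.927.
n = (2.927 / 0.42)² = 6.969² = 48.57.
Round up.

n = 49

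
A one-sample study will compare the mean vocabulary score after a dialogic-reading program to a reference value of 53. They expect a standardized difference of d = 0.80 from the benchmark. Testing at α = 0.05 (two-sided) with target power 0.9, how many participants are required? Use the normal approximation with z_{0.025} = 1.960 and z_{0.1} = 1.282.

For a one-sample test: n = ((z_{α/2} + z_β) / d)².
z_{α/2} + z_β = 1.960 + 1.282 = 3.242.
n = (3.242 / 0.80)² = 4.052² = 16.42.
Round up.

n = 17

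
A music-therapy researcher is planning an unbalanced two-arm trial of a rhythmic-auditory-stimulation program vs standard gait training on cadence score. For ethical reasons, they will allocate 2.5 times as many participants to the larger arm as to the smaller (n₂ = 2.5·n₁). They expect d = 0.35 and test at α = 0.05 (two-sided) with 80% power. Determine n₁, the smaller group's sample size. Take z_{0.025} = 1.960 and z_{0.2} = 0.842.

n₁ = 90

With allocation ratio k = n₂/n₁ = 2.5, Var(x̄₁−x̄₂) = σ²(1/n₁ + 1/(k·n₁)) = σ²·(k+1)/(k·n₁).
So n₁ = (1 + 1/k)·((z_{α/2} + z_β)/d)² = 1.400 × (2.802/0.35)².
n₁ = 1.400 × 64.09 = 89.7.
Round up: n₁ = 90, giving n₂ = 2.5 × 90 = 225.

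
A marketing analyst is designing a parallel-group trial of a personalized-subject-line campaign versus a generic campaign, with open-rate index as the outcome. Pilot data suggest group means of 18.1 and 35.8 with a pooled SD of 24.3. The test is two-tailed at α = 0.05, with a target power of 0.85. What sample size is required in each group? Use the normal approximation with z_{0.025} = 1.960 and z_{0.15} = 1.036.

n = 34 per group

Cohen's d = |M₁ − M₂| / SD_pooled = |18.1 − 35.8| / 24.3 = 17.7 / 24.3 = 0.728.
For two independent groups with equal n: n = 2·((z_{α/2} + z_β) / d)².
z_{α/2} + z_β = 1.960 + 1.036 = 2.996.
n = 2 × (2.996 / 0.728)² = 2 × 4.115² = 2 × 16.94 = 33.9.
Round up to the next whole participant.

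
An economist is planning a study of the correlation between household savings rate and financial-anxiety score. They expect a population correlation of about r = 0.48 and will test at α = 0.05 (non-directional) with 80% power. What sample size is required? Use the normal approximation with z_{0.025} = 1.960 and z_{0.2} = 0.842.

Fisher's z: C = ½·ln((1+r)/(1−r)) = ½·ln(2.8462) = 0.5230.
n = ((z_{α/2} + z_β)/C)² + 3.
(1.960 + 0.842) / 0.5230 = 2.802 / 0.5230 = 5.358.
n = 5.358² + 3 = 28.70 + 3 = 31.7.
Round up.

n = 32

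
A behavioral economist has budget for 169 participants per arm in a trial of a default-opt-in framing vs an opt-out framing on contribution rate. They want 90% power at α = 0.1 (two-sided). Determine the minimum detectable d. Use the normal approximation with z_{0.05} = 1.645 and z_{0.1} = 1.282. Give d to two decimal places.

For two independent groups of n = 169 each: d_min = (z_{α/2} + z_β)·√(2/n).
z-sum = 1.645 + 1.282 = 2.927.
d_min = 2.927 × √(2/169) = 2.927 × 0.1088 = 0.318.

d_min ≈ 0.32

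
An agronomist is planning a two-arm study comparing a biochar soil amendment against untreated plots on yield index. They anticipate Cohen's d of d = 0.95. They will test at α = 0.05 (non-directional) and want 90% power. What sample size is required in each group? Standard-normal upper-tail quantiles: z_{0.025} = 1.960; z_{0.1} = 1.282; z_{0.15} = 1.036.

For two independent groups with equal n: n = 2·((z_{α/2} + z_β) / d)².
z_{α/2} + z_β = 1.960 + 1.282 = 3.242.
n = 2 × (3.242 / 0.95)² = 2 × 3.413² = 2 × 11.65 = 23.3.
Round up to the next whole participant.

n = 24 per group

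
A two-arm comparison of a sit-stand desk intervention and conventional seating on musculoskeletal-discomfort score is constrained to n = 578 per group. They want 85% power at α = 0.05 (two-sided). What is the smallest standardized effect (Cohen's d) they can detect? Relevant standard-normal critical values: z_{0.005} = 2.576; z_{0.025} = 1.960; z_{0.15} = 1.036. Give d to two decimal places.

d_min ≈ 0.18

For two independent groups of n = 578 each: d_min = (z_{α/2} + z_β)·√(2/n).
z-sum = 1.960 + 1.036 = 2.996.
d_min = 2.996 × √(2/578) = 2.996 × 0.0588 = 0.176.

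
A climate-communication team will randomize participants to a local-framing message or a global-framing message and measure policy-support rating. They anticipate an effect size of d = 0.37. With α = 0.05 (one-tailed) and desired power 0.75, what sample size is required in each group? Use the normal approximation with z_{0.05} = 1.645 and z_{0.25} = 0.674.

n = 79 per group

For two independent groups with equal n: n = 2·((z_{α} + z_β) / d)².
z_{α} + z_β = 1.645 + 0.674 = 2.319.
n = 2 × (2.319 / 0.37)² = 2 × 6.268² = 2 × 39.28 = 78.6.
Round up to the next whole participant.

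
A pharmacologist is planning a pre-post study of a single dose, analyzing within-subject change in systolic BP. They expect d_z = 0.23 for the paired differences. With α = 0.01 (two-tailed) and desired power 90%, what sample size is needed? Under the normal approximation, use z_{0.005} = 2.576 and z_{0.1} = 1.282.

n = 282 pairs

For a paired (one-sample on differences) test: n = ((z_{α/2} + z_β) / d)².
z_{α/2} + z_β = 2.576 + 1.282 = 3.858.
n = (3.858 / 0.23)² = 16.774² = 281.36.
Round up.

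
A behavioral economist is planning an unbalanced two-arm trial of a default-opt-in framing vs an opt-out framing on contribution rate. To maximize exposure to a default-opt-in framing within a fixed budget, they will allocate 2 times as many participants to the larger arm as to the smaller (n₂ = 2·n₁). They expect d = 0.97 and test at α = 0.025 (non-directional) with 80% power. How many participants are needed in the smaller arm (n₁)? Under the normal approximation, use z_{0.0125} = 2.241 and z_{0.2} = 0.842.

With allocation ratio k = n₂/n₁ = 2, Var(x̄₁−x̄₂) = σ²(1/n₁ + 1/(k·n₁)) = σ²·(k+1)/(k·n₁).
So n₁ = (1 + 1/k)·((z_{α/2} + z_β)/d)² = 1.500 × (3.083/0.97)².
n₁ = 1.500 × 10.10 = 15.2.
Round up: n₁ = 16, giving n₂ = 2 × 16 = 32.

n₁ = 16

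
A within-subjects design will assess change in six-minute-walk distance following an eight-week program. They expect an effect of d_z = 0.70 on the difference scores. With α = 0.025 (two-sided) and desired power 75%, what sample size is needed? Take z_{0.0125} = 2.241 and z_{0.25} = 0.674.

For a paired (one-sample on differences) test: n = ((z_{α/2} + z_β) / d)².
z_{α/2} + z_β = 2.241 + 0.674 = 2.915.
n = (2.915 / 0.70)² = 4.164² = 17.34.
Round up.

n = 18 pairs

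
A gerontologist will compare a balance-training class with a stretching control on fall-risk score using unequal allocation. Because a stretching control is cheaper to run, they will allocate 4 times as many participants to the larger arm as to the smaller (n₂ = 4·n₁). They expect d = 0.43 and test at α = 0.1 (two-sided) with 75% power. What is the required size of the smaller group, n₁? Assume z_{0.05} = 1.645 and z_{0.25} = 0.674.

n₁ = 37

With allocation ratio k = n₂/n₁ = 4, Var(x̄₁−x̄₂) = σ²(1/n₁ + 1/(k·n₁)) = σ²·(k+1)/(k·n₁).
So n₁ = (1 + 1/k)·((z_{α/2} + z_β)/d)² = 1.250 × (2.319/0.43)².
n₁ = 1.250 × 29.08 = 36.4.
Round up: n₁ = 37, giving n₂ = 4 × 37 = 148.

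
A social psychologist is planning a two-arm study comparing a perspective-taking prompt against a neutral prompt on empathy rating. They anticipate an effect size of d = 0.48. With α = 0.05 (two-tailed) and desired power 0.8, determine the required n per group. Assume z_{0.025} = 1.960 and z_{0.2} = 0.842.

For two independent groups with equal n: n = 2·((z_{α/2} + z_β) / d)².
z_{α/2} + z_β = 1.960 + 0.842 = 2.802.
n = 2 × (2.802 / 0.48)² = 2 × 5.838² = 2 × 34.08 = 68.2.
Round up to the next whole participant.

n = 69 per group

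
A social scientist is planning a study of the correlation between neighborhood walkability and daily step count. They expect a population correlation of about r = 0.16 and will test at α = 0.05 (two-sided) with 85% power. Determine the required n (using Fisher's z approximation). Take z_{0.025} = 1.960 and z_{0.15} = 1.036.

n = 348

Fisher's z: C = ½·ln((1+r)/(1−r)) = ½·ln(1.3810) = 0.1614.
n = ((z_{α/2} + z_β)/C)² + 3.
(1.960 + 1.036) / 0.1614 = 2.996 / 0.1614 = 18.563.
n = 18.563² + 3 = 344.57 + 3 = 347.6.
Round up.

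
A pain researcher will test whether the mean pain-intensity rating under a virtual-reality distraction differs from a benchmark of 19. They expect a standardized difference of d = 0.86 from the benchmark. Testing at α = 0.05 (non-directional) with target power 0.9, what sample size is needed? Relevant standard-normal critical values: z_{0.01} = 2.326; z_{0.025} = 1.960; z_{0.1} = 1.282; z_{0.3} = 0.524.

n = 15

For a one-sample test: n = ((z_{α/2} + z_β) / d)².
z_{α/2} + z_β = 1.960 + 1.282 = 3.242.
n = (3.242 / 0.86)² = 3.770² = 14.21.
Round up.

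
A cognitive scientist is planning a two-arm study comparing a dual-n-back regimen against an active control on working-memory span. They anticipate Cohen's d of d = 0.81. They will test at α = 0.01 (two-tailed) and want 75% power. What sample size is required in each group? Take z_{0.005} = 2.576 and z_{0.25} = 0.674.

n = 33 per group

For two independent groups with equal n: n = 2·((z_{α/2} + z_β) / d)².
z_{α/2} + z_β = 2.576 + 0.674 = 3.250.
n = 2 × (3.250 / 0.81)² = 2 × 4.012² = 2 × 16.10 = 32.2.
Round up to the next whole participant.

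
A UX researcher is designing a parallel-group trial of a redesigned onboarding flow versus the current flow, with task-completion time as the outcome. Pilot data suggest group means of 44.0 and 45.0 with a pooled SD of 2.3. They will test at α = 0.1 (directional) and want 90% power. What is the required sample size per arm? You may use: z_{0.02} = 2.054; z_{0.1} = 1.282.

Cohen's d = |M₁ − M₂| / SD_pooled = |44.0 − 45.0| / 2.3 = 1.0 / 2.3 = 0.435.
For two independent groups with equal n: n = 2·((z_{α} + z_β) / d)².
z_{α} + z_β = 1.282 + 1.282 = 2.564.
n = 2 × (2.564 / 0.435)² = 2 × 5.894² = 2 × 34.74 = 69.5.
Round up to the next whole participant.

n = 70 per group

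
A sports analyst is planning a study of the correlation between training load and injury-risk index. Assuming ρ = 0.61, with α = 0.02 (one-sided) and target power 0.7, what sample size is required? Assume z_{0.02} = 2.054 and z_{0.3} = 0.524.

n = 17

Fisher's z: C = ½·ln((1+r)/(1−r)) = ½·ln(4.1282) = 0.7089.
n = ((z_{α} + z_β)/C)² + 3.
(2.054 + 0.524) / 0.7089 = 2.578 / 0.7089 = 3.637.
n = 3.637² + 3 = 13.23 + 3 = 16.2.
Round up.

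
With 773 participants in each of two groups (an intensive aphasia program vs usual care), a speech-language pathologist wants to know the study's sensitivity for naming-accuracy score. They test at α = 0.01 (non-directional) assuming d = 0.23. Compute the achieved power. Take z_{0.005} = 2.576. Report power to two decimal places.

For two equal groups, power = Φ(d·√(n/2) − z_{α/2}).
d·√(n/2) = 0.23 × √(773/2) = 0.23 × 19.660 = 4.522.
z_β = 4.522 − 2.576 = 1.946.
Power = Φ(1.946) = 0.974.

power ≈ 0.97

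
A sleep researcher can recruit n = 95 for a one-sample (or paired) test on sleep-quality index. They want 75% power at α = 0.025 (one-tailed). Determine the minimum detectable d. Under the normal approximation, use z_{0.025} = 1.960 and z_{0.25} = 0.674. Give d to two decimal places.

d_min ≈ 0.27

For a single sample (or paired design) of n = 95: d_min = (z_{α} + z_β)/√n.
z-sum = 1.960 + 0.674 = 2.634.
d_min = 2.634 / √95 = 2.634 / 9.747 = 0.270.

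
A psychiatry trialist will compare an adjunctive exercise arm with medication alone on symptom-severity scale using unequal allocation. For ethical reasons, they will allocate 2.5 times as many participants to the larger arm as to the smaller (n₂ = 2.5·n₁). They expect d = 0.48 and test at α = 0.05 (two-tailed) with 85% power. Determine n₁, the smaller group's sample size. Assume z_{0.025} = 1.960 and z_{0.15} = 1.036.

With allocation ratio k = n₂/n₁ = 2.5, Var(x̄₁−x̄₂) = σ²(1/n₁ + 1/(k·n₁)) = σ²·(k+1)/(k·n₁).
So n₁ = (1 + 1/k)·((z_{α/2} + z_β)/d)² = 1.400 × (2.996/0.48)².
n₁ = 1.400 × 38.96 = 54.5.
Round up: n₁ = 55, giving n₂ = ⌈2.5 × 55⌉ = ⌈137.5⌉ = 138.

n₁ = 55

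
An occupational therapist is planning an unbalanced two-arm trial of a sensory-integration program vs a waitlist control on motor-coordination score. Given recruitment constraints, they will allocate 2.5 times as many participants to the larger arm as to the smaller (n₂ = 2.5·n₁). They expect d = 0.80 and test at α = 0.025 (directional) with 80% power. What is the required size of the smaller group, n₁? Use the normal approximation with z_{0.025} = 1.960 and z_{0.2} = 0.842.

n₁ = 18

With allocation ratio k = n₂/n₁ = 2.5, Var(x̄₁−x̄₂) = σ²(1/n₁ + 1/(k·n₁)) = σ²·(k+1)/(k·n₁).
So n₁ = (1 + 1/k)·((z_{α} + z_β)/d)² = 1.400 × (2.802/0.80)².
n₁ = 1.400 × 12.27 = 17.2.
Round up: n₁ = 18, giving n₂ = 2.5 × 18 = 45.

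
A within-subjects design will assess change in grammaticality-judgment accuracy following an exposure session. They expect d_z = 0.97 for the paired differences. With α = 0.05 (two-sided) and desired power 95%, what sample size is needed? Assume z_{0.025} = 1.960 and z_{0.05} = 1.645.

n = 14 pairs

For a paired (one-sample on differences) test: n = ((z_{α/2} + z_β) / d)².
z_{α/2} + z_β = 1.960 + 1.645 = 3.605.
n = (3.605 / 0.97)² = 3.716² = 13.81.
Round up.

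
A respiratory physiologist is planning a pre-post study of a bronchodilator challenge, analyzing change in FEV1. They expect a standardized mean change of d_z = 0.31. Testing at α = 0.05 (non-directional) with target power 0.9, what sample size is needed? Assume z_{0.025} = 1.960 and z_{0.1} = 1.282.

For a paired (one-sample on differences) test: n = ((z_{α/2} + z_β) / d)².
z_{α/2} + z_β = 1.960 + 1.282 = 3.242.
n = (3.242 / 0.31)² = 10.458² = 109.37.
Round up.

n = 110 pairs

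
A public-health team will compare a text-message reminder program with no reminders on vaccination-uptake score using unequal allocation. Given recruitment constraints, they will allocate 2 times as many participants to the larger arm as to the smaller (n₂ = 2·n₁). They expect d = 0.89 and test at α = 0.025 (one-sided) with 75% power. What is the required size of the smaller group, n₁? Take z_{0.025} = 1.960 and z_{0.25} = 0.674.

With allocation ratio k = n₂/n₁ = 2, Var(x̄₁−x̄₂) = σ²(1/n₁ + 1/(k·n₁)) = σ²·(k+1)/(k·n₁).
So n₁ = (1 + 1/k)·((z_{α} + z_β)/d)² = 1.500 × (2.634/0.89)².
n₁ = 1.500 × 8.76 = 13.1.
Round up: n₁ = 14, giving n₂ = 2 × 14 = 28.

n₁ = 14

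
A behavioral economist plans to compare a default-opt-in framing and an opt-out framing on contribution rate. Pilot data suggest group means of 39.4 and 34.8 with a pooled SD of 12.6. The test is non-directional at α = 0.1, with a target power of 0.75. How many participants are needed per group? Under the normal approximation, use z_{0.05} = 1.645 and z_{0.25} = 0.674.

Cohen's d = |M₁ − M₂| / SD_pooled = |39.4 − 34.8| / 12.6 = 4.6 / 12.6 = 0.365.
For two independent groups with equal n: n = 2·((z_{α/2} + z_β) / d)².
z_{α/2} + z_β = 1.645 + 0.674 = 2.319.
n = 2 × (2.319 / 0.365)² = 2 × 6.353² = 2 × 40.37 = 80.7.
Round up to the next whole participant.

n = 81 per group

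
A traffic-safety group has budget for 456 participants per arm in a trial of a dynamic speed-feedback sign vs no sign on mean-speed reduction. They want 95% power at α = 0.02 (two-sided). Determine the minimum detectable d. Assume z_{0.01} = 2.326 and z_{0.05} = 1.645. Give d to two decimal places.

For two independent groups of n = 456 each: d_min = (z_{α/2} + z_β)·√(2/n).
z-sum = 2.326 + 1.645 = 3.971.
d_min = 3.971 × √(2/456) = 3.971 × 0.0662 = 0.263.

d_min ≈ 0.26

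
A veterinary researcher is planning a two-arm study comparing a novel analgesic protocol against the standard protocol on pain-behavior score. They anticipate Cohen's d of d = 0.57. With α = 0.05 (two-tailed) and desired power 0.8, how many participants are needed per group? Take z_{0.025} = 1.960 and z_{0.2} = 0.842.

n = 49 per group

For two independent groups with equal n: n = 2·((z_{α/2} + z_β) / d)².
z_{α/2} + z_β = 1.960 + 0.842 = 2.802.
n = 2 × (2.802 / 0.57)² = 2 × 4.916² = 2 × 24.16 = 48.3.
Round up to the next whole participant.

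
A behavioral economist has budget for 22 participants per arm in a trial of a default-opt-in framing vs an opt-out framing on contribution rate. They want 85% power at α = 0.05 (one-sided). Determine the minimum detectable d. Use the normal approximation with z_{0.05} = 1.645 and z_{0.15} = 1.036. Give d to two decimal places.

For two independent groups of n = 22 each: d_min = (z_{α} + z_β)·√(2/n).
z-sum = 1.645 + 1.036 = 2.681.
d_min = 2.681 × √(2/22) = 2.681 × 0.3015 = 0.808.

d_min ≈ 0.81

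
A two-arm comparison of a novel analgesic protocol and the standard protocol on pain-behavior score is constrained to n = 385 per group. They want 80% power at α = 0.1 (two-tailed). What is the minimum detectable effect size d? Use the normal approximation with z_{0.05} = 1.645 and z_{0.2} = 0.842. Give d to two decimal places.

For two independent groups of n = 385 each: d_min = (z_{α/2} + z_β)·√(2/n).
z-sum = 1.645 + 0.842 = 2.487.
d_min = 2.487 × √(2/385) = 2.487 × 0.0721 = 0.179.

d_min ≈ 0.18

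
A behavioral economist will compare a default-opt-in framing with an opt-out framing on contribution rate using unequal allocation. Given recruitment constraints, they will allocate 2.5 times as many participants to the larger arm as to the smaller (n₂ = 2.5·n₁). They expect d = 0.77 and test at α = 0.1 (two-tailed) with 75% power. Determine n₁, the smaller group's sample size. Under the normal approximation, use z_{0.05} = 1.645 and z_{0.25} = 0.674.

n₁ = 13

With allocation ratio k = n₂/n₁ = 2.5, Var(x̄₁−x̄₂) = σ²(1/n₁ + 1/(k·n₁)) = σ²·(k+1)/(k·n₁).
So n₁ = (1 + 1/k)·((z_{α/2} + z_β)/d)² = 1.400 × (2.319/0.77)².
n₁ = 1.400 × 9.07 = 12.7.
Round up: n₁ = 13, giving n₂ = ⌈2.5 × 13⌉ = ⌈32.5⌉ = 33.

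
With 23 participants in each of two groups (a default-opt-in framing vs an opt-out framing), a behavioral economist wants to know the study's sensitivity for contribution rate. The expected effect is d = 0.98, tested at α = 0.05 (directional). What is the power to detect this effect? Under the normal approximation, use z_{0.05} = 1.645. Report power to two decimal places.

For two equal groups, power = Φ(d·√(n/2) − z_{α}).
d·√(n/2) = 0.98 × √(23/2) = 0.98 × 3.391 = 3.323.
z_β = 3.323 − 1.645 = 1.678.
Power = Φ(1.678) = 0.953.

power ≈ 0.95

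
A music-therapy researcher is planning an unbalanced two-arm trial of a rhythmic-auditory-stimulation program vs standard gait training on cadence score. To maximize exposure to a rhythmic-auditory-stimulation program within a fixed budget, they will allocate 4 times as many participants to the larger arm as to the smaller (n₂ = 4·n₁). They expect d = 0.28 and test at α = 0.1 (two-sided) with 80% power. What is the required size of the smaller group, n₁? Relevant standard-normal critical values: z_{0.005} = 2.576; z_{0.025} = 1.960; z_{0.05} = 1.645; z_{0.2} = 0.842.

With allocation ratio k = n₂/n₁ = 4, Var(x̄₁−x̄₂) = σ²(1/n₁ + 1/(k·n₁)) = σ²·(k+1)/(k·n₁).
So n₁ = (1 + 1/k)·((z_{α/2} + z_β)/d)² = 1.250 × (2.487/0.28)².
n₁ = 1.250 × 78.89 = 98.6.
Round up: n₁ = 99, giving n₂ = 4 × 99 = 396.

n₁ = 99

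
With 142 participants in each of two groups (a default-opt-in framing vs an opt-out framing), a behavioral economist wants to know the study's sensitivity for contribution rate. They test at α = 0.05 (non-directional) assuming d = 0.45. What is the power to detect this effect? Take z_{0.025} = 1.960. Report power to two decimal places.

power ≈ 0.97

For two equal groups, power = Φ(d·√(n/2) − z_{α/2}).
d·√(n/2) = 0.45 × √(142/2) = 0.45 × 8.426 = 3.792.
z_β = 3.792 − 1.960 = 1.832.
Power = Φ(1.832) = 0.967.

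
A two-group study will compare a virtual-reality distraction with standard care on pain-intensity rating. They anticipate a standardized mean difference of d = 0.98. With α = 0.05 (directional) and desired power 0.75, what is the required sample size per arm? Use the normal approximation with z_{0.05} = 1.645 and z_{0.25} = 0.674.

For two independent groups with equal n: n = 2·((z_{α} + z_β) / d)².
z_{α} + z_β = 1.645 + 0.674 = 2.319.
n = 2 × (2.319 / 0.98)² = 2 × 2.366² = 2 × 5.60 = 11.2.
Round up to the next whole participant.

n = 12 per group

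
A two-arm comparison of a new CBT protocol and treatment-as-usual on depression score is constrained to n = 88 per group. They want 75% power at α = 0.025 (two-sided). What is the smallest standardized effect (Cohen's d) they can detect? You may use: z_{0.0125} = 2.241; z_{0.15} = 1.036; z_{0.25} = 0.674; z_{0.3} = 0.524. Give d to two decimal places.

d_min ≈ 0.44

For two independent groups of n = 88 each: d_min = (z_{α/2} + z_β)·√(2/n).
z-sum = 2.241 + 0.674 = 2.915.
d_min = 2.915 × √(2/88) = 2.915 × 0.1508 = 0.439.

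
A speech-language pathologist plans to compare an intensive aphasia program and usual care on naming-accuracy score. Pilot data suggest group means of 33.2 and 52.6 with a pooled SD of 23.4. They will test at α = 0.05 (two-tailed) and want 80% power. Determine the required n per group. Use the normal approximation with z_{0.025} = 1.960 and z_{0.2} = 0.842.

n = 23 per group

Cohen's d = |M₁ − M₂| / SD_pooled = |33.2 − 52.6| / 23.4 = 19.4 / 23.4 = 0.829.
For two independent groups with equal n: n = 2·((z_{α/2} + z_β) / d)².
z_{α/2} + z_β = 1.960 + 0.842 = 2.802.
n = 2 × (2.802 / 0.829)² = 2 × 3.380² = 2 × 11.42 = 22.8.
Round up to the next whole participant.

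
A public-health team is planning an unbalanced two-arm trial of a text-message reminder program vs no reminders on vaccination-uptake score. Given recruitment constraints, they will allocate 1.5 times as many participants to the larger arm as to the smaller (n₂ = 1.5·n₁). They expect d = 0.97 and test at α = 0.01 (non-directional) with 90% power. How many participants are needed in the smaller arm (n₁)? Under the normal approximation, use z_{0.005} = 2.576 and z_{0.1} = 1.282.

n₁ = 27

With allocation ratio k = n₂/n₁ = 1.5, Var(x̄₁−x̄₂) = σ²(1/n₁ + 1/(k·n₁)) = σ²·(k+1)/(k·n₁).
So n₁ = (1 + 1/k)·((z_{α/2} + z_β)/d)² = 1.667 × (3.858/0.97)².
n₁ = 1.667 × 15.82 = 26.4.
Round up: n₁ = 27, giving n₂ = ⌈1.5 × 27⌉ = ⌈40.5⌉ = 41.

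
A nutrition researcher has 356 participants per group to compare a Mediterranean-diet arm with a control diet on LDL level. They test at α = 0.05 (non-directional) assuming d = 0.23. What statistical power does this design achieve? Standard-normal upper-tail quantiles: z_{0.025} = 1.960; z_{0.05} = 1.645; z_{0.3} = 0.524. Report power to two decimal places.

power ≈ 0.87

For two equal groups, power = Φ(d·√(n/2) − z_{α/2}).
d·√(n/2) = 0.23 × √(356/2) = 0.23 × 13.342 = 3.069.
z_β = 3.069 − 1.960 = 1.109.
Power = Φ(1.109) = 0.866.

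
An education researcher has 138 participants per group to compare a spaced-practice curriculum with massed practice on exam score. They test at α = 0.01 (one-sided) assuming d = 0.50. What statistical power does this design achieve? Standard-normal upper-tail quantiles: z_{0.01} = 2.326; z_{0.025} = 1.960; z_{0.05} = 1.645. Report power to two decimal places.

power ≈ 0.97

For two equal groups, power = Φ(d·√(n/2) − z_{α}).
d·√(n/2) = 0.50 × √(138/2) = 0.50 × 8.307 = 4.153.
z_β = 4.153 − 2.326 = 1.827.
Power = Φ(1.827) = 0.966.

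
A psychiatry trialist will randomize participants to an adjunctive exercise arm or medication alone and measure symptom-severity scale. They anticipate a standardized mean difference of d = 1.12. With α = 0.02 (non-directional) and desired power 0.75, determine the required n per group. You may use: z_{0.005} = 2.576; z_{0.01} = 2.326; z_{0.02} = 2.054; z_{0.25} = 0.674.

For two independent groups with equal n: n = 2·((z_{α/2} + z_β) / d)².
z_{α/2} + z_β = 2.326 + 0.674 = 3.000.
n = 2 × (3.000 / 1.12)² = 2 × 2.679² = 2 × 7.17 = 14.3.
Round up to the next whole participant.

n = 15 per group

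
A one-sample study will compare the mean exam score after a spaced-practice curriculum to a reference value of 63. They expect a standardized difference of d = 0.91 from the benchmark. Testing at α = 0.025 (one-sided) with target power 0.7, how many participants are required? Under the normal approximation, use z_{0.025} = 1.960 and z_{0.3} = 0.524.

For a one-sample test: n = ((z_{α} + z_β) / d)².
z_{α} + z_β = 1.960 + 0.524 = 2.484.
n = (2.484 / 0.91)² = 2.730² = 7.45.
Round up.

n = 8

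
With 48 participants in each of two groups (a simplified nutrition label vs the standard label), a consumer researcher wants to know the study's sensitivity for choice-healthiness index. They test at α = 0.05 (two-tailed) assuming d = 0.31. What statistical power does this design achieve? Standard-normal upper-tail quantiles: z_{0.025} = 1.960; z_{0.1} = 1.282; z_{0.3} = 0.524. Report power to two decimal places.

power ≈ 0.33

For two equal groups, power = Φ(d·√(n/2) − z_{α/2}).
d·√(n/2) = 0.31 × √(48/2) = 0.31 × 4.899 = 1.519.
z_β = 1.519 − 1.960 = -0.441.
Power = Φ(-0.441) = 0.329.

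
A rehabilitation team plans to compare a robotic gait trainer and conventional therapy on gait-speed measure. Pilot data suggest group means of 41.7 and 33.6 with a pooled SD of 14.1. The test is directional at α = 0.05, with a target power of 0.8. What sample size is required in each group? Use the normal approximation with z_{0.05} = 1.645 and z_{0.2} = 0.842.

n = 38 per group

Cohen's d = |M₁ − M₂| / SD_pooled = |41.7 − 33.6| / 14.1 = 8.1 / 14.1 = 0.574.
For two independent groups with equal n: n = 2·((z_{α} + z_β) / d)².
z_{α} + z_β = 1.645 + 0.842 = 2.487.
n = 2 × (2.487 / 0.574)² = 2 × 4.333² = 2 × 18.77 = 37.5.
Round up to the next whole participant.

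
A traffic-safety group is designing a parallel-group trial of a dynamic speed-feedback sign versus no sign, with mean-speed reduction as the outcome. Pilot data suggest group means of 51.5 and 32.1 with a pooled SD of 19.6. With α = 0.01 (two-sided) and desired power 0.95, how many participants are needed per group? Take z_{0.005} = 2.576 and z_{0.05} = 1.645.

Cohen's d = |M₁ − M₂| / SD_pooled = |51.5 − 32.1| / 19.6 = 19.4 / 19.6 = 0.990.
For two independent groups with equal n: n = 2·((z_{α/2} + z_β) / d)².
z_{α/2} + z_β = 2.576 + 1.645 = 4.221.
n = 2 × (4.221 / 0.990)² = 2 × 4.264² = 2 × 18.18 = 36.4.
Round up to the next whole participant.

n = 37 per group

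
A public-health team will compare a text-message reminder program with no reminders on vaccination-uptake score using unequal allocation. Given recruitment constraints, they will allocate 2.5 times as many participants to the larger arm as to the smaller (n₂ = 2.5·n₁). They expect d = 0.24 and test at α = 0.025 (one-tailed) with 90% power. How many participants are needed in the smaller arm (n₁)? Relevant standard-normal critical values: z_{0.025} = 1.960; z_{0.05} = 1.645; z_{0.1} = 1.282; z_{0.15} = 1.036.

n₁ = 256

With allocation ratio k = n₂/n₁ = 2.5, Var(x̄₁−x̄₂) = σ²(1/n₁ + 1/(k·n₁)) = σ²·(k+1)/(k·n₁).
So n₁ = (1 + 1/k)·((z_{α} + z_β)/d)² = 1.400 × (3.242/0.24)².
n₁ = 1.400 × 182.48 = 255.5.
Round up: n₁ = 256, giving n₂ = 2.5 × 256 = 640.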